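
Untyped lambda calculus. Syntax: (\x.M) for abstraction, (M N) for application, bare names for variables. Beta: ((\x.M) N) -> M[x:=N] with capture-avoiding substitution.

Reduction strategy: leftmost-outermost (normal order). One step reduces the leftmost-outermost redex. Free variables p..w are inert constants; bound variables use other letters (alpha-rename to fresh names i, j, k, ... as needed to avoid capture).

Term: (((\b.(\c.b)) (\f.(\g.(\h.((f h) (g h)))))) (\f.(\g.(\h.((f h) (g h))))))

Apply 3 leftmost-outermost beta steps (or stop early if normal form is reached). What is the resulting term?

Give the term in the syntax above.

Step 0: (((\b.(\c.b)) (\f.(\g.(\h.((f h) (g h)))))) (\f.(\g.(\h.((f h) (g h))))))
Step 1: ((\c.(\f.(\g.(\h.((f h) (g h)))))) (\f.(\g.(\h.((f h) (g h))))))
Step 2: (\f.(\g.(\h.((f h) (g h)))))
Step 3: (normal form reached)

Answer: (\f.(\g.(\h.((f h) (g h)))))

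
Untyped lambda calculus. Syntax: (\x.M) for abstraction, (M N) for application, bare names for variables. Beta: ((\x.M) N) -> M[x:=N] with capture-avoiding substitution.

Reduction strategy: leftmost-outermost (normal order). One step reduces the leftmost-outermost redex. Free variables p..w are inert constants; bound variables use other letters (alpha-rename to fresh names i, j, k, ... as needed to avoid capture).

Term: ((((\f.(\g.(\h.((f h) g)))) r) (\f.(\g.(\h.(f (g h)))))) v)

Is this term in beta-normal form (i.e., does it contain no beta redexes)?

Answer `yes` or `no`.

Term: ((((\f.(\g.(\h.((f h) g)))) r) (\f.(\g.(\h.(f (g h)))))) v)
Found 1 beta redex(es).

Answer: no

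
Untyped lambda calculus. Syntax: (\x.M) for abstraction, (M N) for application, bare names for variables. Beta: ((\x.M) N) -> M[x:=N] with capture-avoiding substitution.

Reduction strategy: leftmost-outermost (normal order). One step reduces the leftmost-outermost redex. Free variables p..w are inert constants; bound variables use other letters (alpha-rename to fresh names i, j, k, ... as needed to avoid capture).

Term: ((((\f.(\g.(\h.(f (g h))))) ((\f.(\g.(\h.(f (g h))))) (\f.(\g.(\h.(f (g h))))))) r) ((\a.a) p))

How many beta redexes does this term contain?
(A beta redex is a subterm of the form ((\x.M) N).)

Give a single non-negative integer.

Term: ((((\f.(\g.(\h.(f (g h))))) ((\f.(\g.(\h.(f (g h))))) (\f.(\g.(\h.(f (g h))))))) r) ((\a.a) p))
  Redex: ((\f.(\g.(\h.(f (g h))))) ((\f.(\g.(\h.(f (g h))))) (\f.(\g.(\h.(f (g h)))))))
  Redex: ((\f.(\g.(\h.(f (g h))))) (\f.(\g.(\h.(f (g h))))))
  Redex: ((\a.a) p)
Total redexes: 3

Answer: 3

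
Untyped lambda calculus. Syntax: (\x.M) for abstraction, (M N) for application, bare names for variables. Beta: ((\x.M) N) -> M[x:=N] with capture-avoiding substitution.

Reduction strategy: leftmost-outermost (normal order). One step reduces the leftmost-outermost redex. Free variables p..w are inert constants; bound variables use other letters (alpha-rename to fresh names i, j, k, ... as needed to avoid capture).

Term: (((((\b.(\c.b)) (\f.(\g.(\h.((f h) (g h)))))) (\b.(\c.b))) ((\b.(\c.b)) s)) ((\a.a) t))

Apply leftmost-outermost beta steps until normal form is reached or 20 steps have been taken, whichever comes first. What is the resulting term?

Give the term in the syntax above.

Answer: (\h.(s (t h)))

Derivation:
Step 0: (((((\b.(\c.b)) (\f.(\g.(\h.((f h) (g h)))))) (\b.(\c.b))) ((\b.(\c.b)) s)) ((\a.a) t))
Step 1: ((((\c.(\f.(\g.(\h.((f h) (g h)))))) (\b.(\c.b))) ((\b.(\c.b)) s)) ((\a.a) t))
Step 2: (((\f.(\g.(\h.((f h) (g h))))) ((\b.(\c.b)) s)) ((\a.a) t))
Step 3: ((\g.(\h.((((\b.(\c.b)) s) h) (g h)))) ((\a.a) t))
Step 4: (\h.((((\b.(\c.b)) s) h) (((\a.a) t) h)))
Step 5: (\h.(((\c.s) h) (((\a.a) t) h)))
Step 6: (\h.(s (((\a.a) t) h)))
Step 7: (\h.(s (t h)))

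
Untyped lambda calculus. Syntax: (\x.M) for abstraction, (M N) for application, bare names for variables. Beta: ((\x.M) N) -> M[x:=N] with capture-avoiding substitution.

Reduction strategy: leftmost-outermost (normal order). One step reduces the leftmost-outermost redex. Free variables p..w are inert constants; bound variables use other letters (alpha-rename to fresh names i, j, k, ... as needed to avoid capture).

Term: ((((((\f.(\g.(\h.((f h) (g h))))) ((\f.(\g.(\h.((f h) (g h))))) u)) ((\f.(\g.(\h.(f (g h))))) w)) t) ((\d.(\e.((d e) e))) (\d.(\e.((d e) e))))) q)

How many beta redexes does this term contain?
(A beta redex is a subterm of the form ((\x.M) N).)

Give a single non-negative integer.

Term: ((((((\f.(\g.(\h.((f h) (g h))))) ((\f.(\g.(\h.((f h) (g h))))) u)) ((\f.(\g.(\h.(f (g h))))) w)) t) ((\d.(\e.((d e) e))) (\d.(\e.((d e) e))))) q)
  Redex: ((\f.(\g.(\h.((f h) (g h))))) ((\f.(\g.(\h.((f h) (g h))))) u))
  Redex: ((\f.(\g.(\h.((f h) (g h))))) u)
  Redex: ((\f.(\g.(\h.(f (g h))))) w)
  Redex: ((\d.(\e.((d e) e))) (\d.(\e.((d e) e))))
Total redexes: 4

Answer: 4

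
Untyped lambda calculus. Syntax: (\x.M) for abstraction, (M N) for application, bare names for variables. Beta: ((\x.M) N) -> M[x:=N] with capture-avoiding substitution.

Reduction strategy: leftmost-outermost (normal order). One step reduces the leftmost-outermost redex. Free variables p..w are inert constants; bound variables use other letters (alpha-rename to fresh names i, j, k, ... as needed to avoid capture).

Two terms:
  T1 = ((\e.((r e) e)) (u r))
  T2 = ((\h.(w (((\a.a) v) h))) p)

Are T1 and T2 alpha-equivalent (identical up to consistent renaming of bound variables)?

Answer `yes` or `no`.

Answer: no

Derivation:
Term 1: ((\e.((r e) e)) (u r))
Term 2: ((\h.(w (((\a.a) v) h))) p)
Alpha-equivalence: compare structure up to binder renaming.
Result: False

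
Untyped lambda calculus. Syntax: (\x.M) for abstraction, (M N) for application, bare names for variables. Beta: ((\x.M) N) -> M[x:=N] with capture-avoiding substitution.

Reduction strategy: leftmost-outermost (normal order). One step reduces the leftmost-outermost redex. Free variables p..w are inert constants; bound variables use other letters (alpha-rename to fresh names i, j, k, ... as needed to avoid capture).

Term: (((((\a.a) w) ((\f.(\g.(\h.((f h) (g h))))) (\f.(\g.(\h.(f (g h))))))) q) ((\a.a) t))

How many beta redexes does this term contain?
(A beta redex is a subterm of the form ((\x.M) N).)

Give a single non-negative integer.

Term: (((((\a.a) w) ((\f.(\g.(\h.((f h) (g h))))) (\f.(\g.(\h.(f (g h))))))) q) ((\a.a) t))
  Redex: ((\a.a) w)
  Redex: ((\f.(\g.(\h.((f h) (g h))))) (\f.(\g.(\h.(f (g h))))))
  Redex: ((\a.a) t)
Total redexes: 3

Answer: 3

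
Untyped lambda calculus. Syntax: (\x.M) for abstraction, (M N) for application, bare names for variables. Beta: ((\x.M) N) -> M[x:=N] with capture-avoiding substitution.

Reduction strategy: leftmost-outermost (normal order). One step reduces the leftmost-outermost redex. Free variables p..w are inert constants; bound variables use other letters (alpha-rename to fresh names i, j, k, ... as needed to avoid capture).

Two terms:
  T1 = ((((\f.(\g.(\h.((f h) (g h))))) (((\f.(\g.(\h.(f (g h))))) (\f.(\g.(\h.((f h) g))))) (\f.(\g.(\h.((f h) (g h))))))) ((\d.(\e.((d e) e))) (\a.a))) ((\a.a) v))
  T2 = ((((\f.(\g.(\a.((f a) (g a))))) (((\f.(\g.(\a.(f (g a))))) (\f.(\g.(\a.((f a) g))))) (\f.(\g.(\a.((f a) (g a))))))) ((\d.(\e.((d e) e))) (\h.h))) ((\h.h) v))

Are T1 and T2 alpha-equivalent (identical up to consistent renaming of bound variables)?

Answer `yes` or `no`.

Answer: yes

Derivation:
Term 1: ((((\f.(\g.(\h.((f h) (g h))))) (((\f.(\g.(\h.(f (g h))))) (\f.(\g.(\h.((f h) g))))) (\f.(\g.(\h.((f h) (g h))))))) ((\d.(\e.((d e) e))) (\a.a))) ((\a.a) v))
Term 2: ((((\f.(\g.(\a.((f a) (g a))))) (((\f.(\g.(\a.(f (g a))))) (\f.(\g.(\a.((f a) g))))) (\f.(\g.(\a.((f a) (g a))))))) ((\d.(\e.((d e) e))) (\h.h))) ((\h.h) v))
Alpha-equivalence: compare structure up to binder renaming.
Result: True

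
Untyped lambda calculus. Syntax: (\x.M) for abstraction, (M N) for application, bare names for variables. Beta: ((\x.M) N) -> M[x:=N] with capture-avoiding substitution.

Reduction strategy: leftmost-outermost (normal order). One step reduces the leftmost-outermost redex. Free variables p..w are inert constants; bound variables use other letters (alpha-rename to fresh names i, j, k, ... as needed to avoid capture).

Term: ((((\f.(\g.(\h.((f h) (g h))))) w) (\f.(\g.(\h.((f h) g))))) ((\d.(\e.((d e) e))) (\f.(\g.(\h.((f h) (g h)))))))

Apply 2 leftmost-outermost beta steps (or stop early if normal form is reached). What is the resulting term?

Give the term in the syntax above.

Step 0: ((((\f.(\g.(\h.((f h) (g h))))) w) (\f.(\g.(\h.((f h) g))))) ((\d.(\e.((d e) e))) (\f.(\g.(\h.((f h) (g h)))))))
Step 1: (((\g.(\h.((w h) (g h)))) (\f.(\g.(\h.((f h) g))))) ((\d.(\e.((d e) e))) (\f.(\g.(\h.((f h) (g h)))))))
Step 2: ((\h.((w h) ((\f.(\g.(\h.((f h) g)))) h))) ((\d.(\e.((d e) e))) (\f.(\g.(\h.((f h) (g h)))))))

Answer: ((\h.((w h) ((\f.(\g.(\h.((f h) g)))) h))) ((\d.(\e.((d e) e))) (\f.(\g.(\h.((f h) (g h)))))))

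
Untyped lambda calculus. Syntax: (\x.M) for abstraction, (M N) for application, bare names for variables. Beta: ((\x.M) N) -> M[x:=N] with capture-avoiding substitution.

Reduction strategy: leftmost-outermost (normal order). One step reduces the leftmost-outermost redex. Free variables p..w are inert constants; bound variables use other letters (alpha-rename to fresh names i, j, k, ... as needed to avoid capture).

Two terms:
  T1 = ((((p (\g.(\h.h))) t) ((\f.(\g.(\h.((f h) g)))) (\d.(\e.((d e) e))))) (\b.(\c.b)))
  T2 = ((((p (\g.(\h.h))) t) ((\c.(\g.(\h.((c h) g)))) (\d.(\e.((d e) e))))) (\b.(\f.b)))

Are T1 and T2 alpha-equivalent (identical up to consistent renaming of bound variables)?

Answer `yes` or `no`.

Answer: yes

Derivation:
Term 1: ((((p (\g.(\h.h))) t) ((\f.(\g.(\h.((f h) g)))) (\d.(\e.((d e) e))))) (\b.(\c.b)))
Term 2: ((((p (\g.(\h.h))) t) ((\c.(\g.(\h.((c h) g)))) (\d.(\e.((d e) e))))) (\b.(\f.b)))
Alpha-equivalence: compare structure up to binder renaming.
Result: True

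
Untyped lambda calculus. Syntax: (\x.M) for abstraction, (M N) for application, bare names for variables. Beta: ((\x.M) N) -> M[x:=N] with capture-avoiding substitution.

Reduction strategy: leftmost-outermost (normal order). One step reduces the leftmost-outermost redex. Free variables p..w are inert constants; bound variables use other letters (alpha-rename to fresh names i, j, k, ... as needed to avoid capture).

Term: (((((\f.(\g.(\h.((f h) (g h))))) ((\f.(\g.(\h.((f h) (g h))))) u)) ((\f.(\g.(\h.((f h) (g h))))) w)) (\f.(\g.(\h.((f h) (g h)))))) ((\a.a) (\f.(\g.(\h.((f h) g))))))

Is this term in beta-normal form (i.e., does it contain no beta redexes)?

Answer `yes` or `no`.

Term: (((((\f.(\g.(\h.((f h) (g h))))) ((\f.(\g.(\h.((f h) (g h))))) u)) ((\f.(\g.(\h.((f h) (g h))))) w)) (\f.(\g.(\h.((f h) (g h)))))) ((\a.a) (\f.(\g.(\h.((f h) g))))))
Found 4 beta redex(es).

Answer: no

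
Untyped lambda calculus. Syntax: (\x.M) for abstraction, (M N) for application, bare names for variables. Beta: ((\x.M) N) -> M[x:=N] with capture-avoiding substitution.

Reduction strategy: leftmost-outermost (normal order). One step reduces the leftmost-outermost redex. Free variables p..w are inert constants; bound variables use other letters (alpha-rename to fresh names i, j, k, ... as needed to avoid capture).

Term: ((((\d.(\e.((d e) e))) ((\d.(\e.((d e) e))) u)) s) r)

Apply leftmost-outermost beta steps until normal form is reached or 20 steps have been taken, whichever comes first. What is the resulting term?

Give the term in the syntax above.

Answer: ((((u s) s) s) r)

Derivation:
Step 0: ((((\d.(\e.((d e) e))) ((\d.(\e.((d e) e))) u)) s) r)
Step 1: (((\e.((((\d.(\e.((d e) e))) u) e) e)) s) r)
Step 2: (((((\d.(\e.((d e) e))) u) s) s) r)
Step 3: ((((\e.((u e) e)) s) s) r)
Step 4: ((((u s) s) s) r)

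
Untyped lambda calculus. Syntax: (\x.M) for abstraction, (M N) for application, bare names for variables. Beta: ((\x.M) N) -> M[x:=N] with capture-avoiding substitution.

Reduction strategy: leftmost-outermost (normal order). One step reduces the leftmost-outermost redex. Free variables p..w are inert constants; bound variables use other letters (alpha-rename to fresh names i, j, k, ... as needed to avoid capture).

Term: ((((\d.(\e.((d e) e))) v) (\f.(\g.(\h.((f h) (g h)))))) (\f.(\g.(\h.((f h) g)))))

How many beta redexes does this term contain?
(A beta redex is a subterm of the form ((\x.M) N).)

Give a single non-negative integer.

Answer: 1

Derivation:
Term: ((((\d.(\e.((d e) e))) v) (\f.(\g.(\h.((f h) (g h)))))) (\f.(\g.(\h.((f h) g)))))
  Redex: ((\d.(\e.((d e) e))) v)
Total redexes: 1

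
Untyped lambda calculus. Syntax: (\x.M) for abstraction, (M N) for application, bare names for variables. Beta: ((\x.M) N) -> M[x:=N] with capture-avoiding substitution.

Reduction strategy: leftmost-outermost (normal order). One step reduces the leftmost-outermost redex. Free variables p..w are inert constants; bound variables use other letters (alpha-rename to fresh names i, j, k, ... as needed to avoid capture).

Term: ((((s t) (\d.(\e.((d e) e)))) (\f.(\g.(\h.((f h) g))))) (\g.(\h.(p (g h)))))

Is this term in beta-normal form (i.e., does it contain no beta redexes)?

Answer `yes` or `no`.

Answer: yes

Derivation:
Term: ((((s t) (\d.(\e.((d e) e)))) (\f.(\g.(\h.((f h) g))))) (\g.(\h.(p (g h)))))
No beta redexes found.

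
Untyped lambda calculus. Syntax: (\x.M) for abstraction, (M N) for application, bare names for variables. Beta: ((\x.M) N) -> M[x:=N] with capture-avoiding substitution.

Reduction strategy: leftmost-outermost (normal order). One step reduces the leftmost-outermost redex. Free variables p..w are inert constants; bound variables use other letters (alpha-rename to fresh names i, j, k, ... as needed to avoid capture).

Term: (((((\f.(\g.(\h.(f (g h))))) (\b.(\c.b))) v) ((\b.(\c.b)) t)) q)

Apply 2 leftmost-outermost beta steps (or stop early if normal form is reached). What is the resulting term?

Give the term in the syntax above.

Answer: (((\h.((\b.(\c.b)) (v h))) ((\b.(\c.b)) t)) q)

Derivation:
Step 0: (((((\f.(\g.(\h.(f (g h))))) (\b.(\c.b))) v) ((\b.(\c.b)) t)) q)
Step 1: ((((\g.(\h.((\b.(\c.b)) (g h)))) v) ((\b.(\c.b)) t)) q)
Step 2: (((\h.((\b.(\c.b)) (v h))) ((\b.(\c.b)) t)) q)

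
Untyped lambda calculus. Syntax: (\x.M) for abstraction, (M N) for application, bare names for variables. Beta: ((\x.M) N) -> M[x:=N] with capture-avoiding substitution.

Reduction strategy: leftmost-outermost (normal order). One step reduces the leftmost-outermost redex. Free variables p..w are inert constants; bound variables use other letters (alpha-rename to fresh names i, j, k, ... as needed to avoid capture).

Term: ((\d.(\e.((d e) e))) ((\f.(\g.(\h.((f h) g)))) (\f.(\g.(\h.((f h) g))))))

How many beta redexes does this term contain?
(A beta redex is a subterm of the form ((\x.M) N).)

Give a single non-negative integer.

Answer: 2

Derivation:
Term: ((\d.(\e.((d e) e))) ((\f.(\g.(\h.((f h) g)))) (\f.(\g.(\h.((f h) g))))))
  Redex: ((\d.(\e.((d e) e))) ((\f.(\g.(\h.((f h) g)))) (\f.(\g.(\h.((f h) g))))))
  Redex: ((\f.(\g.(\h.((f h) g)))) (\f.(\g.(\h.((f h) g)))))
Total redexes: 2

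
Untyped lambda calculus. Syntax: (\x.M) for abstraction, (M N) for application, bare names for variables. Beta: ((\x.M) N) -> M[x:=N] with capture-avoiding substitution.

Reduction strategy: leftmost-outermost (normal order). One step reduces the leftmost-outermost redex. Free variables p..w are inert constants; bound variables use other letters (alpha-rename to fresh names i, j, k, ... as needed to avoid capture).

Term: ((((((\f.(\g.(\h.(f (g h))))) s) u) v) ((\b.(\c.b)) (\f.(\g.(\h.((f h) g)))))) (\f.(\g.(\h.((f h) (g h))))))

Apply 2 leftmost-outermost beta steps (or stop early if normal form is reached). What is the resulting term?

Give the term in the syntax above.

Answer: ((((\h.(s (u h))) v) ((\b.(\c.b)) (\f.(\g.(\h.((f h) g)))))) (\f.(\g.(\h.((f h) (g h))))))

Derivation:
Step 0: ((((((\f.(\g.(\h.(f (g h))))) s) u) v) ((\b.(\c.b)) (\f.(\g.(\h.((f h) g)))))) (\f.(\g.(\h.((f h) (g h))))))
Step 1: (((((\g.(\h.(s (g h)))) u) v) ((\b.(\c.b)) (\f.(\g.(\h.((f h) g)))))) (\f.(\g.(\h.((f h) (g h))))))
Step 2: ((((\h.(s (u h))) v) ((\b.(\c.b)) (\f.(\g.(\h.((f h) g)))))) (\f.(\g.(\h.((f h) (g h))))))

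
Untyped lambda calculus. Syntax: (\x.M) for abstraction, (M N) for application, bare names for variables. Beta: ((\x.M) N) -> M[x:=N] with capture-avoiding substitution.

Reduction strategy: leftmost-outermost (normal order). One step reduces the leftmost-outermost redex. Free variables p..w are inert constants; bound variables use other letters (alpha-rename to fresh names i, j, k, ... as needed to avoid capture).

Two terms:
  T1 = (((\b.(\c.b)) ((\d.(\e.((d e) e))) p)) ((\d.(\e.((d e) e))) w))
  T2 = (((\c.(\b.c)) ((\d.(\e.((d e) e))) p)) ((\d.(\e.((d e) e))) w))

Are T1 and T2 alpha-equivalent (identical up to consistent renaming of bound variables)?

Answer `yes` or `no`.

Term 1: (((\b.(\c.b)) ((\d.(\e.((d e) e))) p)) ((\d.(\e.((d e) e))) w))
Term 2: (((\c.(\b.c)) ((\d.(\e.((d e) e))) p)) ((\d.(\e.((d e) e))) w))
Alpha-equivalence: compare structure up to binder renaming.
Result: True

Answer: yes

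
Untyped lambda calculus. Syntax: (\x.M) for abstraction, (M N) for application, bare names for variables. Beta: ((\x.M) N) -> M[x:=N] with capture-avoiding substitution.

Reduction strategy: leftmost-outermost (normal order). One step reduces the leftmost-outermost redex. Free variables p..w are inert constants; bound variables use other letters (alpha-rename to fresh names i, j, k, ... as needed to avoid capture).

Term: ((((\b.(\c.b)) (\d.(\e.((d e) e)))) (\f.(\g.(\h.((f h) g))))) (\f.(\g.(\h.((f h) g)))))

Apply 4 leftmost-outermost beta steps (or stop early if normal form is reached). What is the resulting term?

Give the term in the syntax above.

Answer: (\e.((\g.(\h.((e h) g))) e))

Derivation:
Step 0: ((((\b.(\c.b)) (\d.(\e.((d e) e)))) (\f.(\g.(\h.((f h) g))))) (\f.(\g.(\h.((f h) g)))))
Step 1: (((\c.(\d.(\e.((d e) e)))) (\f.(\g.(\h.((f h) g))))) (\f.(\g.(\h.((f h) g)))))
Step 2: ((\d.(\e.((d e) e))) (\f.(\g.(\h.((f h) g)))))
Step 3: (\e.(((\f.(\g.(\h.((f h) g)))) e) e))
Step 4: (\e.((\g.(\h.((e h) g))) e))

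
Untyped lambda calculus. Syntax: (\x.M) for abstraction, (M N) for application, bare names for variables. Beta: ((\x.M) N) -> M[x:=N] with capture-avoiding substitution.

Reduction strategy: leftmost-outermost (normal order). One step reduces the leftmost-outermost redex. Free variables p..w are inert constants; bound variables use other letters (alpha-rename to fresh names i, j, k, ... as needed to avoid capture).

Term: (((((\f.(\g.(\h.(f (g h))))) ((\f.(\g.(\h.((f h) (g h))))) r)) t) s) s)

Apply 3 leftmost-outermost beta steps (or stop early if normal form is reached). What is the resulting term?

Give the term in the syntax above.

Step 0: (((((\f.(\g.(\h.(f (g h))))) ((\f.(\g.(\h.((f h) (g h))))) r)) t) s) s)
Step 1: ((((\g.(\h.(((\f.(\g.(\h.((f h) (g h))))) r) (g h)))) t) s) s)
Step 2: (((\h.(((\f.(\g.(\h.((f h) (g h))))) r) (t h))) s) s)
Step 3: ((((\f.(\g.(\h.((f h) (g h))))) r) (t s)) s)

Answer: ((((\f.(\g.(\h.((f h) (g h))))) r) (t s)) s)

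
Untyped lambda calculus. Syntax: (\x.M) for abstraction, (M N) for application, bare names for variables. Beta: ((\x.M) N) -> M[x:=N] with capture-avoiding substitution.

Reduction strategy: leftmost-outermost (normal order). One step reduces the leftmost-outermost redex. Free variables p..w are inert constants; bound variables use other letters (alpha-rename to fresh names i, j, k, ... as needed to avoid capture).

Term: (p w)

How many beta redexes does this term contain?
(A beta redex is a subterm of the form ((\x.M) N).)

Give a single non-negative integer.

Answer: 0

Derivation:
Term: (p w)
  (no redexes)
Total redexes: 0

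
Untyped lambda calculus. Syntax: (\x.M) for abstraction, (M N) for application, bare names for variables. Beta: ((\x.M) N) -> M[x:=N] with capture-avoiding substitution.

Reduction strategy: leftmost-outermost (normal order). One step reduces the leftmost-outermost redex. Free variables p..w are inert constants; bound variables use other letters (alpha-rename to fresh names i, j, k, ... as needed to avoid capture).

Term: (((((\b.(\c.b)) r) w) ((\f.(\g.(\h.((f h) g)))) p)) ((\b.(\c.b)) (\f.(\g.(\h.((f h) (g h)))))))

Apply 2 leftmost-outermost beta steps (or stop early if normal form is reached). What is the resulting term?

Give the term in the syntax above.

Answer: ((r ((\f.(\g.(\h.((f h) g)))) p)) ((\b.(\c.b)) (\f.(\g.(\h.((f h) (g h)))))))

Derivation:
Step 0: (((((\b.(\c.b)) r) w) ((\f.(\g.(\h.((f h) g)))) p)) ((\b.(\c.b)) (\f.(\g.(\h.((f h) (g h)))))))
Step 1: ((((\c.r) w) ((\f.(\g.(\h.((f h) g)))) p)) ((\b.(\c.b)) (\f.(\g.(\h.((f h) (g h)))))))
Step 2: ((r ((\f.(\g.(\h.((f h) g)))) p)) ((\b.(\c.b)) (\f.(\g.(\h.((f h) (g h)))))))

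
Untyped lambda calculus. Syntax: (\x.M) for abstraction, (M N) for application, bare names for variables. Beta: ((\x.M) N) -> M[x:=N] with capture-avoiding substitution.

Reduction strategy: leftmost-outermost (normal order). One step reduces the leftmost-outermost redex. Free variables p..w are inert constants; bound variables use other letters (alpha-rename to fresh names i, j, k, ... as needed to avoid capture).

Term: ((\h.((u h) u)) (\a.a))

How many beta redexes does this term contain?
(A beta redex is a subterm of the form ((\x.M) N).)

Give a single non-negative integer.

Answer: 1

Derivation:
Term: ((\h.((u h) u)) (\a.a))
  Redex: ((\h.((u h) u)) (\a.a))
Total redexes: 1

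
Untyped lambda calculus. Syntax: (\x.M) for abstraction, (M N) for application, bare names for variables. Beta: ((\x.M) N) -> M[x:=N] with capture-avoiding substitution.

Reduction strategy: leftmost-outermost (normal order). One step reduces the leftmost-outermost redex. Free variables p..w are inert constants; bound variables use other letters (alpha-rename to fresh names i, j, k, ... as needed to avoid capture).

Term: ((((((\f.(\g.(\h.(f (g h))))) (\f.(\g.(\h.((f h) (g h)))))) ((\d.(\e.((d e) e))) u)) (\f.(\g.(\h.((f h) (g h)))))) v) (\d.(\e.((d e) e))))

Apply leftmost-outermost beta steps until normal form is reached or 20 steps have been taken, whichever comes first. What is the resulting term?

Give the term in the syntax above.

Step 0: ((((((\f.(\g.(\h.(f (g h))))) (\f.(\g.(\h.((f h) (g h)))))) ((\d.(\e.((d e) e))) u)) (\f.(\g.(\h.((f h) (g h)))))) v) (\d.(\e.((d e) e))))
Step 1: (((((\g.(\h.((\f.(\g.(\h.((f h) (g h))))) (g h)))) ((\d.(\e.((d e) e))) u)) (\f.(\g.(\h.((f h) (g h)))))) v) (\d.(\e.((d e) e))))
Step 2: ((((\h.((\f.(\g.(\h.((f h) (g h))))) (((\d.(\e.((d e) e))) u) h))) (\f.(\g.(\h.((f h) (g h)))))) v) (\d.(\e.((d e) e))))
Step 3: ((((\f.(\g.(\h.((f h) (g h))))) (((\d.(\e.((d e) e))) u) (\f.(\g.(\h.((f h) (g h))))))) v) (\d.(\e.((d e) e))))
Step 4: (((\g.(\h.(((((\d.(\e.((d e) e))) u) (\f.(\g.(\h.((f h) (g h)))))) h) (g h)))) v) (\d.(\e.((d e) e))))
Step 5: ((\h.(((((\d.(\e.((d e) e))) u) (\f.(\g.(\h.((f h) (g h)))))) h) (v h))) (\d.(\e.((d e) e))))
Step 6: (((((\d.(\e.((d e) e))) u) (\f.(\g.(\h.((f h) (g h)))))) (\d.(\e.((d e) e)))) (v (\d.(\e.((d e) e)))))
Step 7: ((((\e.((u e) e)) (\f.(\g.(\h.((f h) (g h)))))) (\d.(\e.((d e) e)))) (v (\d.(\e.((d e) e)))))
Step 8: ((((u (\f.(\g.(\h.((f h) (g h)))))) (\f.(\g.(\h.((f h) (g h)))))) (\d.(\e.((d e) e)))) (v (\d.(\e.((d e) e)))))

Answer: ((((u (\f.(\g.(\h.((f h) (g h)))))) (\f.(\g.(\h.((f h) (g h)))))) (\d.(\e.((d e) e)))) (v (\d.(\e.((d e) e)))))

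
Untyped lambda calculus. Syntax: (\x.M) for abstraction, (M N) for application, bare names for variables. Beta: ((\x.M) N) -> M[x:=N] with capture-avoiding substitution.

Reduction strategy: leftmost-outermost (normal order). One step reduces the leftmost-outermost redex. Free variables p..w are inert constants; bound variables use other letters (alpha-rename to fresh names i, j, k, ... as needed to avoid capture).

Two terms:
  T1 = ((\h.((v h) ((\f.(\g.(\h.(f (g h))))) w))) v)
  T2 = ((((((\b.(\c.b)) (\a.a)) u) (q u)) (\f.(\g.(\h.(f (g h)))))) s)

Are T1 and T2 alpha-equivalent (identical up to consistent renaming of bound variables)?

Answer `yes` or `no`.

Term 1: ((\h.((v h) ((\f.(\g.(\h.(f (g h))))) w))) v)
Term 2: ((((((\b.(\c.b)) (\a.a)) u) (q u)) (\f.(\g.(\h.(f (g h)))))) s)
Alpha-equivalence: compare structure up to binder renaming.
Result: False

Answer: no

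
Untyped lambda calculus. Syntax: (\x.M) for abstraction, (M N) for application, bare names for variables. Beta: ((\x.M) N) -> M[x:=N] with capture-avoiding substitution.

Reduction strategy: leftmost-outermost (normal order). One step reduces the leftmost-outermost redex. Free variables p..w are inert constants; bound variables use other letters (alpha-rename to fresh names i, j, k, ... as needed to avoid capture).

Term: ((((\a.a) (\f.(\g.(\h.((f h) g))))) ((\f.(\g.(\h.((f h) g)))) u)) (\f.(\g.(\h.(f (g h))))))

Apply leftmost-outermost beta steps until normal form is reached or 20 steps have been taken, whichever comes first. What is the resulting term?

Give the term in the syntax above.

Step 0: ((((\a.a) (\f.(\g.(\h.((f h) g))))) ((\f.(\g.(\h.((f h) g)))) u)) (\f.(\g.(\h.(f (g h))))))
Step 1: (((\f.(\g.(\h.((f h) g)))) ((\f.(\g.(\h.((f h) g)))) u)) (\f.(\g.(\h.(f (g h))))))
Step 2: ((\g.(\h.((((\f.(\g.(\h.((f h) g)))) u) h) g))) (\f.(\g.(\h.(f (g h))))))
Step 3: (\h.((((\f.(\g.(\h.((f h) g)))) u) h) (\f.(\g.(\h.(f (g h)))))))
Step 4: (\h.(((\g.(\h.((u h) g))) h) (\f.(\g.(\h.(f (g h)))))))
Step 5: (\h.((\i.((u i) h)) (\f.(\g.(\h.(f (g h)))))))
Step 6: (\h.((u (\f.(\g.(\h.(f (g h)))))) h))

Answer: (\h.((u (\f.(\g.(\h.(f (g h)))))) h))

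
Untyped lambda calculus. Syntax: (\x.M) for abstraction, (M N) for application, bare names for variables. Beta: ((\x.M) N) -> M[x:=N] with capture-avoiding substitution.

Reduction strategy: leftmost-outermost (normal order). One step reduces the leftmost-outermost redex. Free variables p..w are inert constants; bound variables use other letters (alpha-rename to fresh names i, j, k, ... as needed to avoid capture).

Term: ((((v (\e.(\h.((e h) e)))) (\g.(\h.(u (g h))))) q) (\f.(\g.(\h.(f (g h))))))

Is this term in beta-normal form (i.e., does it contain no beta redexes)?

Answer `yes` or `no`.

Term: ((((v (\e.(\h.((e h) e)))) (\g.(\h.(u (g h))))) q) (\f.(\g.(\h.(f (g h))))))
No beta redexes found.

Answer: yes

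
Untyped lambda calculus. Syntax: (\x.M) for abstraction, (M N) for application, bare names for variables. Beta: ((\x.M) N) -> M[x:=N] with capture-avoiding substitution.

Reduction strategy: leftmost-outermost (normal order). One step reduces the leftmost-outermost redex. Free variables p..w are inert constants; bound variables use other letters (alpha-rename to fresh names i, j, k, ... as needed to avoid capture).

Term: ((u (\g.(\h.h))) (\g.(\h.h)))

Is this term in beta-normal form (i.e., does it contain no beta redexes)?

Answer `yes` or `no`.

Term: ((u (\g.(\h.h))) (\g.(\h.h)))
No beta redexes found.

Answer: yes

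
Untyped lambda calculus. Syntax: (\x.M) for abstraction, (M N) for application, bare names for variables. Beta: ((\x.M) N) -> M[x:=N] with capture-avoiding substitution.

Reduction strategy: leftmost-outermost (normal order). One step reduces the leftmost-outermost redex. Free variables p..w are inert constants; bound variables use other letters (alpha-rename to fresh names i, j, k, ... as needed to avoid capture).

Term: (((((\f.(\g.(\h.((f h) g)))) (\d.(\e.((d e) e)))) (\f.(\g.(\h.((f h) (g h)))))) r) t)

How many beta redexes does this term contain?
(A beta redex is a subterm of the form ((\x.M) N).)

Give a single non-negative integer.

Term: (((((\f.(\g.(\h.((f h) g)))) (\d.(\e.((d e) e)))) (\f.(\g.(\h.((f h) (g h)))))) r) t)
  Redex: ((\f.(\g.(\h.((f h) g)))) (\d.(\e.((d e) e))))
Total redexes: 1

Answer: 1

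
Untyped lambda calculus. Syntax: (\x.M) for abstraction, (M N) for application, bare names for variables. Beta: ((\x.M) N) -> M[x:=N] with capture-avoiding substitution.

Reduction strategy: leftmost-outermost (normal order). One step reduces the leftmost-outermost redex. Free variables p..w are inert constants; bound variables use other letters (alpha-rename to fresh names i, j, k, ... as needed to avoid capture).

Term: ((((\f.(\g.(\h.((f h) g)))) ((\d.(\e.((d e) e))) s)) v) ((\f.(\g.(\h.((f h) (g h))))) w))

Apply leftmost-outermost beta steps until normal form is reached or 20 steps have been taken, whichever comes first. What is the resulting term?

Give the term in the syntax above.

Step 0: ((((\f.(\g.(\h.((f h) g)))) ((\d.(\e.((d e) e))) s)) v) ((\f.(\g.(\h.((f h) (g h))))) w))
Step 1: (((\g.(\h.((((\d.(\e.((d e) e))) s) h) g))) v) ((\f.(\g.(\h.((f h) (g h))))) w))
Step 2: ((\h.((((\d.(\e.((d e) e))) s) h) v)) ((\f.(\g.(\h.((f h) (g h))))) w))
Step 3: ((((\d.(\e.((d e) e))) s) ((\f.(\g.(\h.((f h) (g h))))) w)) v)
Step 4: (((\e.((s e) e)) ((\f.(\g.(\h.((f h) (g h))))) w)) v)
Step 5: (((s ((\f.(\g.(\h.((f h) (g h))))) w)) ((\f.(\g.(\h.((f h) (g h))))) w)) v)
Step 6: (((s (\g.(\h.((w h) (g h))))) ((\f.(\g.(\h.((f h) (g h))))) w)) v)
Step 7: (((s (\g.(\h.((w h) (g h))))) (\g.(\h.((w h) (g h))))) v)

Answer: (((s (\g.(\h.((w h) (g h))))) (\g.(\h.((w h) (g h))))) v)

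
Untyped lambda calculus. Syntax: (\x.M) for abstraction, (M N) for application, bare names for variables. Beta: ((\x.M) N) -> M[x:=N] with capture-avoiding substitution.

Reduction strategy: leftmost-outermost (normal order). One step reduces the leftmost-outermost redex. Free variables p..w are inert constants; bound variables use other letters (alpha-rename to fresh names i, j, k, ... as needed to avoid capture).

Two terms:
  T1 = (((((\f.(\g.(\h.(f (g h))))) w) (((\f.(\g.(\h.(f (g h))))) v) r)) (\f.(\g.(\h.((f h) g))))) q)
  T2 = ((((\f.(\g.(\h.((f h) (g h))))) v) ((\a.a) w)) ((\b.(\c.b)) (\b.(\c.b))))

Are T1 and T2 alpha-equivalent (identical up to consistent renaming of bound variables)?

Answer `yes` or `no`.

Term 1: (((((\f.(\g.(\h.(f (g h))))) w) (((\f.(\g.(\h.(f (g h))))) v) r)) (\f.(\g.(\h.((f h) g))))) q)
Term 2: ((((\f.(\g.(\h.((f h) (g h))))) v) ((\a.a) w)) ((\b.(\c.b)) (\b.(\c.b))))
Alpha-equivalence: compare structure up to binder renaming.
Result: False

Answer: no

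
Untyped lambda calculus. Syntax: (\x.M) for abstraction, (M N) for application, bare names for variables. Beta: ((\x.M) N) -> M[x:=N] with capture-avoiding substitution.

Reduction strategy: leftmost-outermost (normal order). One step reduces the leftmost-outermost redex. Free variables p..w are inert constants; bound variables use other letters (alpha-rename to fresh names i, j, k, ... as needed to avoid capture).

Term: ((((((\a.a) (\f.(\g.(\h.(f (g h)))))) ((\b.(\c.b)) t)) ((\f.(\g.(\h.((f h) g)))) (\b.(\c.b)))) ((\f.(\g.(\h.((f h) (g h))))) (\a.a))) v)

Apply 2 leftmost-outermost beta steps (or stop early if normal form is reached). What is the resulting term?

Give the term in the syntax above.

Step 0: ((((((\a.a) (\f.(\g.(\h.(f (g h)))))) ((\b.(\c.b)) t)) ((\f.(\g.(\h.((f h) g)))) (\b.(\c.b)))) ((\f.(\g.(\h.((f h) (g h))))) (\a.a))) v)
Step 1: (((((\f.(\g.(\h.(f (g h))))) ((\b.(\c.b)) t)) ((\f.(\g.(\h.((f h) g)))) (\b.(\c.b)))) ((\f.(\g.(\h.((f h) (g h))))) (\a.a))) v)
Step 2: ((((\g.(\h.(((\b.(\c.b)) t) (g h)))) ((\f.(\g.(\h.((f h) g)))) (\b.(\c.b)))) ((\f.(\g.(\h.((f h) (g h))))) (\a.a))) v)

Answer: ((((\g.(\h.(((\b.(\c.b)) t) (g h)))) ((\f.(\g.(\h.((f h) g)))) (\b.(\c.b)))) ((\f.(\g.(\h.((f h) (g h))))) (\a.a))) v)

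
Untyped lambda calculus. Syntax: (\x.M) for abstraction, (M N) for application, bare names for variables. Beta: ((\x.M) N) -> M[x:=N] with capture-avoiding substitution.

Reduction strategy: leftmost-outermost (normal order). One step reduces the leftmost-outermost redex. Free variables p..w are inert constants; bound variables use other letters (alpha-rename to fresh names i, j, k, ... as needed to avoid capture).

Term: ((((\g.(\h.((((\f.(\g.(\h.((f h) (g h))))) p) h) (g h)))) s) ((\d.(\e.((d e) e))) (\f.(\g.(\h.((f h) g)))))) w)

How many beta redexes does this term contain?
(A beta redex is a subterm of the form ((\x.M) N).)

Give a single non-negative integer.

Term: ((((\g.(\h.((((\f.(\g.(\h.((f h) (g h))))) p) h) (g h)))) s) ((\d.(\e.((d e) e))) (\f.(\g.(\h.((f h) g)))))) w)
  Redex: ((\g.(\h.((((\f.(\g.(\h.((f h) (g h))))) p) h) (g h)))) s)
  Redex: ((\f.(\g.(\h.((f h) (g h))))) p)
  Redex: ((\d.(\e.((d e) e))) (\f.(\g.(\h.((f h) g)))))
Total redexes: 3

Answer: 3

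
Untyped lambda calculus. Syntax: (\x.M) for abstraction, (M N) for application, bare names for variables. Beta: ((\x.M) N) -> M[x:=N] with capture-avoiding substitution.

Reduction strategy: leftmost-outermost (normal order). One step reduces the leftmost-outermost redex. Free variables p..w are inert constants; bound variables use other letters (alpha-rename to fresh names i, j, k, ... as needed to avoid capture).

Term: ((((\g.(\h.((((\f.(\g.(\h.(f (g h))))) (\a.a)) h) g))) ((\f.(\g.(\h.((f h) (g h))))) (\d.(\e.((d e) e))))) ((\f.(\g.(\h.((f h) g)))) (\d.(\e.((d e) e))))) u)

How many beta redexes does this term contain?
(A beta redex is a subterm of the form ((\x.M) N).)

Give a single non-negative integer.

Answer: 4

Derivation:
Term: ((((\g.(\h.((((\f.(\g.(\h.(f (g h))))) (\a.a)) h) g))) ((\f.(\g.(\h.((f h) (g h))))) (\d.(\e.((d e) e))))) ((\f.(\g.(\h.((f h) g)))) (\d.(\e.((d e) e))))) u)
  Redex: ((\g.(\h.((((\f.(\g.(\h.(f (g h))))) (\a.a)) h) g))) ((\f.(\g.(\h.((f h) (g h))))) (\d.(\e.((d e) e)))))
  Redex: ((\f.(\g.(\h.(f (g h))))) (\a.a))
  Redex: ((\f.(\g.(\h.((f h) (g h))))) (\d.(\e.((d e) e))))
  Redex: ((\f.(\g.(\h.((f h) g)))) (\d.(\e.((d e) e))))
Total redexes: 4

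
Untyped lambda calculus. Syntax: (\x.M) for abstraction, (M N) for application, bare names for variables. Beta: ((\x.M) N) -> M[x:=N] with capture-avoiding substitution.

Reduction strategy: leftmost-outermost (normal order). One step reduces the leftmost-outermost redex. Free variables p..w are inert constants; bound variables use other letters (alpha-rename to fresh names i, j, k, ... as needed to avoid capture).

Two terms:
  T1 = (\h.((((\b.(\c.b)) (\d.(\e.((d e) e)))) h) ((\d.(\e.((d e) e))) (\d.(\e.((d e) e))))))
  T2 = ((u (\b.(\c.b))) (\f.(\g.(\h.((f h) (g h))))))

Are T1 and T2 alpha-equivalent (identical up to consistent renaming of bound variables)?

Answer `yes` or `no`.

Term 1: (\h.((((\b.(\c.b)) (\d.(\e.((d e) e)))) h) ((\d.(\e.((d e) e))) (\d.(\e.((d e) e))))))
Term 2: ((u (\b.(\c.b))) (\f.(\g.(\h.((f h) (g h))))))
Alpha-equivalence: compare structure up to binder renaming.
Result: False

Answer: no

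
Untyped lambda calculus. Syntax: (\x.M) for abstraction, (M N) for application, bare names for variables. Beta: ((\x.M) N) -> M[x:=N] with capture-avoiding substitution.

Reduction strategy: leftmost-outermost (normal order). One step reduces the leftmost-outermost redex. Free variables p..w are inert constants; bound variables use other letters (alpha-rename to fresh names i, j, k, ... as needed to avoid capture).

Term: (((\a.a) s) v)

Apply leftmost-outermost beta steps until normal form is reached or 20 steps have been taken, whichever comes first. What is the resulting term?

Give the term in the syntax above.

Answer: (s v)

Derivation:
Step 0: (((\a.a) s) v)
Step 1: (s v)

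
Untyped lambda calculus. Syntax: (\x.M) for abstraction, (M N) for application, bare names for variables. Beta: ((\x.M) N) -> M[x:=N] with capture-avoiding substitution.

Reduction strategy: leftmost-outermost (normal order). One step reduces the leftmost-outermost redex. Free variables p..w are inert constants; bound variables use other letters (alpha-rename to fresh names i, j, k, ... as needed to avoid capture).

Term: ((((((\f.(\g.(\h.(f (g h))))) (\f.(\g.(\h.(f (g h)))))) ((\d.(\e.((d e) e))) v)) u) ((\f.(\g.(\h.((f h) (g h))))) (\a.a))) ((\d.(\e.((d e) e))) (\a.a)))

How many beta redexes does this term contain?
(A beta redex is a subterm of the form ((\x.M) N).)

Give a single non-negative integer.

Answer: 4

Derivation:
Term: ((((((\f.(\g.(\h.(f (g h))))) (\f.(\g.(\h.(f (g h)))))) ((\d.(\e.((d e) e))) v)) u) ((\f.(\g.(\h.((f h) (g h))))) (\a.a))) ((\d.(\e.((d e) e))) (\a.a)))
  Redex: ((\f.(\g.(\h.(f (g h))))) (\f.(\g.(\h.(f (g h))))))
  Redex: ((\d.(\e.((d e) e))) v)
  Redex: ((\f.(\g.(\h.((f h) (g h))))) (\a.a))
  Redex: ((\d.(\e.((d e) e))) (\a.a))
Total redexes: 4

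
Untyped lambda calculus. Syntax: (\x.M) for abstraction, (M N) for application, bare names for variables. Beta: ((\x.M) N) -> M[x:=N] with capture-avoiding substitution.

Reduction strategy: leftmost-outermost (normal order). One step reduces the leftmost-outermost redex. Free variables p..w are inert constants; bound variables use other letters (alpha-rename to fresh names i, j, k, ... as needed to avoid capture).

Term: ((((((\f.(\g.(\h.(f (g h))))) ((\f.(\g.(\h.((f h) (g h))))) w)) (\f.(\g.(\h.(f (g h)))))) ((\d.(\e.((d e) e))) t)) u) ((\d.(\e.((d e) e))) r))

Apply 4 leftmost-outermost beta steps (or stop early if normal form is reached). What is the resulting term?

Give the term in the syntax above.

Answer: ((((\g.(\h.((w h) (g h)))) ((\f.(\g.(\h.(f (g h))))) ((\d.(\e.((d e) e))) t))) u) ((\d.(\e.((d e) e))) r))

Derivation:
Step 0: ((((((\f.(\g.(\h.(f (g h))))) ((\f.(\g.(\h.((f h) (g h))))) w)) (\f.(\g.(\h.(f (g h)))))) ((\d.(\e.((d e) e))) t)) u) ((\d.(\e.((d e) e))) r))
Step 1: (((((\g.(\h.(((\f.(\g.(\h.((f h) (g h))))) w) (g h)))) (\f.(\g.(\h.(f (g h)))))) ((\d.(\e.((d e) e))) t)) u) ((\d.(\e.((d e) e))) r))
Step 2: ((((\h.(((\f.(\g.(\h.((f h) (g h))))) w) ((\f.(\g.(\h.(f (g h))))) h))) ((\d.(\e.((d e) e))) t)) u) ((\d.(\e.((d e) e))) r))
Step 3: (((((\f.(\g.(\h.((f h) (g h))))) w) ((\f.(\g.(\h.(f (g h))))) ((\d.(\e.((d e) e))) t))) u) ((\d.(\e.((d e) e))) r))
Step 4: ((((\g.(\h.((w h) (g h)))) ((\f.(\g.(\h.(f (g h))))) ((\d.(\e.((d e) e))) t))) u) ((\d.(\e.((d e) e))) r))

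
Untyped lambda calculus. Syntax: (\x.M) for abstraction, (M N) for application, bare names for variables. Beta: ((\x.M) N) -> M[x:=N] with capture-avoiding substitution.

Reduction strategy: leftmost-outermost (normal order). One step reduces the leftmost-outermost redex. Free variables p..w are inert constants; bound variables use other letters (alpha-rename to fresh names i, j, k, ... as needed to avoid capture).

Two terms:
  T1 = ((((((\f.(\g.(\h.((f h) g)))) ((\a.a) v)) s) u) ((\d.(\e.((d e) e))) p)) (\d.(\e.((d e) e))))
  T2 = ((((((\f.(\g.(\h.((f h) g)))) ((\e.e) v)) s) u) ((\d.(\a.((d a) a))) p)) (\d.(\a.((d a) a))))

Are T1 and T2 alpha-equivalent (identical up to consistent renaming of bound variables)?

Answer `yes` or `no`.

Answer: yes

Derivation:
Term 1: ((((((\f.(\g.(\h.((f h) g)))) ((\a.a) v)) s) u) ((\d.(\e.((d e) e))) p)) (\d.(\e.((d e) e))))
Term 2: ((((((\f.(\g.(\h.((f h) g)))) ((\e.e) v)) s) u) ((\d.(\a.((d a) a))) p)) (\d.(\a.((d a) a))))
Alpha-equivalence: compare structure up to binder renaming.
Result: True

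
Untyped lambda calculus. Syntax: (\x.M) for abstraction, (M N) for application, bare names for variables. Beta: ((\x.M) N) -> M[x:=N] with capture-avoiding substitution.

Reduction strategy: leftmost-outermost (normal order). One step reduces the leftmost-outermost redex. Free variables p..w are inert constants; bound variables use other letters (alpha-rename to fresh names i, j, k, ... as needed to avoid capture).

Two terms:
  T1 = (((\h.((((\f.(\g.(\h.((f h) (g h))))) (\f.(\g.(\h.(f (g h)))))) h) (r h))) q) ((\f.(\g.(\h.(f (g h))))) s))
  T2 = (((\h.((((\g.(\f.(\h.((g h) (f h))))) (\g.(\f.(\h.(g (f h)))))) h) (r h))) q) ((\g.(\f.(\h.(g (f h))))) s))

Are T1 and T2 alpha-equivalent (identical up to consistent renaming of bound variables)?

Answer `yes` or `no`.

Answer: yes

Derivation:
Term 1: (((\h.((((\f.(\g.(\h.((f h) (g h))))) (\f.(\g.(\h.(f (g h)))))) h) (r h))) q) ((\f.(\g.(\h.(f (g h))))) s))
Term 2: (((\h.((((\g.(\f.(\h.((g h) (f h))))) (\g.(\f.(\h.(g (f h)))))) h) (r h))) q) ((\g.(\f.(\h.(g (f h))))) s))
Alpha-equivalence: compare structure up to binder renaming.
Result: True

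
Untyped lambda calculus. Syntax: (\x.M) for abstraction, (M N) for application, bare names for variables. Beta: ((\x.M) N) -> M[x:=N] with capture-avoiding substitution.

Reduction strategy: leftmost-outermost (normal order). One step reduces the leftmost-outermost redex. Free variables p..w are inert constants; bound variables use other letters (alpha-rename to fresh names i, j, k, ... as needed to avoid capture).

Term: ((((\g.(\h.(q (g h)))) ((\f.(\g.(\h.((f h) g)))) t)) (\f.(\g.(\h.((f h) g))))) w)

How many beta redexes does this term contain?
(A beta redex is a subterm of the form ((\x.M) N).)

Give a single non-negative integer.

Term: ((((\g.(\h.(q (g h)))) ((\f.(\g.(\h.((f h) g)))) t)) (\f.(\g.(\h.((f h) g))))) w)
  Redex: ((\g.(\h.(q (g h)))) ((\f.(\g.(\h.((f h) g)))) t))
  Redex: ((\f.(\g.(\h.((f h) g)))) t)
Total redexes: 2

Answer: 2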